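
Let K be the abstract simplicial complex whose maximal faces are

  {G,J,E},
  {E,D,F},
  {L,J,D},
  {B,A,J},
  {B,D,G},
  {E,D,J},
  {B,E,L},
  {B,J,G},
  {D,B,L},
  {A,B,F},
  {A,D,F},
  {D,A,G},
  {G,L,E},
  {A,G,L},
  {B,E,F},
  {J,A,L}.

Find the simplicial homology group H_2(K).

H_2 = Z.

Order the vertices as A < B < D < E < F < G < J < L. Listing each simplex with vertices in this order, K has dimension 2 with simplices:

  0-simplices (8): A, B, D, E, F, G, J, L
  1-simplices (24): AB, AD, AF, AG, AJ, AL, BD, BE, BF, BG, BJ, BL, DE, DF, DG, DJ, DL, EF, EG, EJ, EL, GJ, GL, JL
  2-simplices (16): ABF, ABJ, ADF, ADG, AGL, AJL, BDG, BDL, BEF, BEL, BGJ, DEF, DEJ, DJL, EGJ, EGL

so the chain groups are C_0 ≅ Z^8, C_1 ≅ Z^24, C_2 ≅ Z^16.

∂_1: C_1 → C_0 is given by ∂[p,q] = [q] − [p].
This gives a 8×24 integer matrix of rank 7; reducing to Smith normal form yields diagonal entries (1,1,1,1,1,1,1).

The boundary map ∂_2: C_2 → C_1 maps a triangle to the signed sum of its edges. For instance
  ∂AJL = JL − AL + AJ,
  ∂BEF = EF − BF + BE.
The 24×16 boundary matrix has rank 15 and Smith normal form diag(1,1,1,1,1,1,1,1,1,1,1,1,1,1,1).

From H_k ≅ ker(∂_k) / im(∂_{k+1}) we obtain:

  H_2: rank ker ∂_2 − rank ∂_3 = (16 − 15) − 0 = 1, and there is no ∂_3, so H_2 = Z.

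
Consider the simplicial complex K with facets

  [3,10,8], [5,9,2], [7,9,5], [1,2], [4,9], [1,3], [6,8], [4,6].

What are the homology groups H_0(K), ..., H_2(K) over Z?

H_0 = Z,  H_1 = Z,  H_2 = 0.

Fix the vertex order 1 < 2 < 3 < 4 < 5 < 6 < 7 < 8 < 9 < 10 and write every simplex with vertices in increasing order. Then dim K = 2 and the simplices of K are:

  0-simplices (10): [1], [2], [3], [4], [5], [6], [7], [8], [9], [10]
  1-simplices (13): [1,2], [1,3], [2,5], [2,9], [3,8], [3,10], [4,6], [4,9], [5,7], [5,9], [6,8], [7,9], [8,10]
  2-simplices (3): [2,5,9], [3,8,10], [5,7,9]

so the chain groups are C_0 ≅ Z^10, C_1 ≅ Z^13, C_2 ≅ Z^3.

∂_1: C_1 → C_0 maps an edge to its endpoints' difference, ∂[p,q] = q − p.
As a 10×13 matrix over Z this has rank 9, with invariant factors (1,1,1,1,1,1,1,1,1).

Boundary ∂_2: C_2 → C_1 maps a triangle to the signed sum of its edges. For instance
  ∂[3,8,10] = [8,10] − [3,10] + [3,8],
  ∂[5,7,9] = [7,9] − [5,9] + [5,7].
This gives a 13×3 integer matrix of rank 3; reducing to Smith normal form yields diagonal entries (1,1,1).

Computing H_k = (kernel of ∂_k) / (image of ∂_{k+1}):

  H_0: rank C_0 − rank ∂_1 = 10 − 9 = 1, and the invariant factors of ∂_1 are all 1, so H_0 = Z.
  H_1: rank ker ∂_1 − rank ∂_2 = (13 − 9) − 3 = 1, and the invariant factors of ∂_2 are all 1, so H_1 = Z.
  H_2: rank ker ∂_2 − rank ∂_3 = (3 − 3) − 0 = 0, and there is no ∂_3, so H_2 = 0.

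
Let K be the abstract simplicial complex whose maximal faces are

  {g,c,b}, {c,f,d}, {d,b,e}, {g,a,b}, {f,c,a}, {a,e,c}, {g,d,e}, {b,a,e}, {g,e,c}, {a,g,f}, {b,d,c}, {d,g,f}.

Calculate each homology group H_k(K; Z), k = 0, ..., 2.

Fix the vertex order a < b < c < d < e < f < g and write every simplex with vertices in increasing order. Then dim K = 2 and the simplices of K are:

  0-simplices (7): a, b, c, d, e, f, g
  1-simplices (18): ab, ac, ae, af, ag, bc, bd, be, bg, cd, ce, cf, cg, de, df, dg, eg, fg
  2-simplices (12): abe, abg, ace, acf, afg, bcd, bcg, bde, cdf, ceg, deg, dfg

Hence C_0 ≅ Z^7, C_1 ≅ Z^18, C_2 ≅ Z^12.

Boundary ∂_1: C_1 → C_0 is given by ∂[p,q] = [q] − [p].
The 7×18 boundary matrix has rank 6 and Smith normal form diag(1,1,1,1,1,1).

The boundary map ∂_2: C_2 → C_1 sends each 2-simplex [p,q,r] to [q,r] − [p,r] + [p,q]. For instance
  ∂ace = ce − ae + ac,
  ∂bcd = cd − bd + bc.
This gives a 18×12 integer matrix of rank 12; reducing to Smith normal form yields diagonal entries (1,1,1,1,1,1,1,1,1,1,1,2).

Now H_k = ker ∂_k / im ∂_{k+1}, so:

  H_0: rank C_0 − rank ∂_1 = 7 − 6 = 1, and the invariant factors of ∂_1 are all 1, so H_0 ≅ Z.
  H_1: rank ker ∂_1 − rank ∂_2 = (18 − 6) − 12 = 0, and ∂_2 has invariant factor 2 > 1, so H_1 ≅ Z/2.
  H_2: rank ker ∂_2 − rank ∂_3 = (12 − 12) − 0 = 0, and there is no ∂_3, so H_2 ≅ 0.

As a check, the Euler characteristic is 7 − 18 + 12 = 1, which agrees with 1 − 0 + 0 = 1.
(K is a triangulation of the real projective plane RP^2.)

H_0 ≅ Z,  H_1 ≅ Z/2,  H_2 = 0.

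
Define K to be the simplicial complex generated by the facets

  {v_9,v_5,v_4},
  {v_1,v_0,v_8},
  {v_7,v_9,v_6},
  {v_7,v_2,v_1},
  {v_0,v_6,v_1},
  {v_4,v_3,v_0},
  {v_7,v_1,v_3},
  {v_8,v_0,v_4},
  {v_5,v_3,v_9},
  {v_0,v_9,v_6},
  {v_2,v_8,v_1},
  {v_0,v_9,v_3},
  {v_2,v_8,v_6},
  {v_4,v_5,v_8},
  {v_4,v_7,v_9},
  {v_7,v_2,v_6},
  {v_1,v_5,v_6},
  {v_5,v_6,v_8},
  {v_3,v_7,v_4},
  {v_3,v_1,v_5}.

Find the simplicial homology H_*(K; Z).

We work with the vertex ordering v_0 < v_1 < v_2 < v_3 < v_4 < v_5 < v_6 < v_7 < v_8 < v_9. The simplices of K, each written with vertices in increasing order, are:

  0-simplices (10): [v_0], [v_1], [v_2], [v_3], [v_4], [v_5], [v_6], [v_7], [v_8], [v_9]
  1-simplices (30): (30 of them)
  2-simplices (20): (20 of them)

giving chain groups C_0 ≅ Z^10, C_1 ≅ Z^30, C_2 ≅ Z^20.

∂_1: C_1 → C_0 sends each edge [p,q] (with p < q) to q − p. For instance
  ∂[v_4,v_8] = [v_8] − [v_4].
As a 10×30 matrix over Z this has rank 9, with invariant factors (1,1,1,1,1,1,1,1,1).

Boundary ∂_2: C_2 → C_1 maps a triangle to the signed sum of its edges. For instance
  ∂[v_0,v_3,v_4] = [v_3,v_4] − [v_0,v_4] + [v_0,v_3],
  ∂[v_1,v_5,v_6] = [v_5,v_6] − [v_1,v_6] + [v_1,v_5].
The resulting 30×20 matrix has rank 20, and its Smith normal form has invariant factors (1,1,1,1,1,1,1,1,1,1,1,1,1,1,1,1,1,1,1,2).

Computing H_k = (kernel of ∂_k) / (image of ∂_{k+1}):

  H_0: rank C_0 − rank ∂_1 = 10 − 9 = 1, and the invariant factors of ∂_1 are all 1, so H_0 ≅ Z.
  H_1: rank ker ∂_1 − rank ∂_2 = (30 − 9) − 20 = 1, and ∂_2 has invariant factor 2 > 1, so H_1 ≅ Z ⊕ Z/2.
  H_2: rank ker ∂_2 − rank ∂_3 = (20 − 20) − 0 = 0, and there is no ∂_3, so H_2 ≅ 0.

H_0 ≅ Z,  H_1 ≅ Z ⊕ Z/2,  H_2 = 0.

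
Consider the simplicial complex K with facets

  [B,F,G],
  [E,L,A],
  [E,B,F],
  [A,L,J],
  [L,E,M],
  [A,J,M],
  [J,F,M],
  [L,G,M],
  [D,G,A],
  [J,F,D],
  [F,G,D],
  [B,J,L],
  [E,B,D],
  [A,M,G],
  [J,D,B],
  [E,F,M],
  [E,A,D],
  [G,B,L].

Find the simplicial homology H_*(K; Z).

H_0 = Z,  H_1 = Z ⊕ Z/2,  H_2 = 0.

Order the vertices as A < B < D < E < F < G < J < L < M. Listing each simplex with vertices in this order, K has dimension 2 with simplices:

  0-simplices (9): A, B, D, E, F, G, J, L, M
  1-simplices (27): AD, AE, AG, AJ, AL, AM, BD, BE, BF, BG, BJ, BL, DE, DF, DG, DJ, EF, EL, EM, FG, FJ, FM, GL, GM, JL, JM, LM
  2-simplices (18): ADE, ADG, AEL, AGM, AJL, AJM, BDE, BDJ, BEF, BFG, BGL, BJL, DFG, DFJ, EFM, ELM, FJM, GLM

so the chain groups are C_0 ≅ Z^9, C_1 ≅ Z^27, C_2 ≅ Z^18.

The boundary map ∂_1: C_1 → C_0 sends each edge [p,q] (with p < q) to q − p.
As a 9×27 matrix over Z this has rank 8, with invariant factors (1,1,1,1,1,1,1,1).

The boundary map ∂_2: C_2 → C_1 maps a triangle to the signed sum of its edges. For instance
  ∂BDJ = DJ − BJ + BD,
  ∂AJL = JL − AL + AJ.
The resulting 27×18 matrix has rank 18, and its Smith normal form has invariant factors (1,1,1,1,1,1,1,1,1,1,1,1,1,1,1,1,1,2).

Now H_k = ker ∂_k / im ∂_{k+1}, so:

  H_0: rank C_0 − rank ∂_1 = 9 − 8 = 1, and the invariant factors of ∂_1 are all 1, so H_0 ≅ Z.
  H_1: rank ker ∂_1 − rank ∂_2 = (27 − 8) − 18 = 1, and ∂_2 has invariant factor 2 > 1, so H_1 ≅ Z ⊕ Z/2.
  H_2: rank ker ∂_2 − rank ∂_3 = (18 − 18) − 0 = 0, and there is no ∂_3, so H_2 ≅ 0.

As a check, the Euler characteristic is 9 − 27 + 18 = 0, which agrees with 1 − 1 + 0 = 0.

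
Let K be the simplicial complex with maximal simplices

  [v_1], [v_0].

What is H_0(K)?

H_0 ≅ Z^2.

K has 2 vertices.
rank ∂_0 = 0, rank ∂_1 = 0 ⇒ b_0 = 2 − 0 − 0 = 2. So H_0 = Z^2.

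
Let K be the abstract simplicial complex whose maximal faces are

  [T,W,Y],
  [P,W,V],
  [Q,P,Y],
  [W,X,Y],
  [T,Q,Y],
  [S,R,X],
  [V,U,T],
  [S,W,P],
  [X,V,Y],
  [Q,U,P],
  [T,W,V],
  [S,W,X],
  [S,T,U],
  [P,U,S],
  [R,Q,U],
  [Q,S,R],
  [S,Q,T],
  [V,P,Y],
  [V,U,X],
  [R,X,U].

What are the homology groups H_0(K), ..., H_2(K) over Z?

H_0 ≅ Z,  H_1 ≅ Z ⊕ Z/2,  H_2 = 0.

Take the total order P < Q < R < S < T < U < V < W < X < Y on the vertex set. Then K (dimension 2) consists of the simplices:

  0-simplices (10): P, Q, R, S, T, U, V, W, X, Y
  1-simplices (30): PQ, PS, PU, PV, PW, PY, QR, QS, QT, QU, QY, RS, RU, RX, ST, SU, SW, SX, TU, TV, TW, TY, UV, UX, VW, VX, VY, WX, WY, XY
  2-simplices (20): PQU, PQY, PSU, PSW, PVW, PVY, QRS, QRU, QST, QTY, RSX, RUX, STU, SWX, TUV, TVW, TWY, UVX, VXY, WXY

so the chain groups are C_0 ≅ Z^10, C_1 ≅ Z^30, C_2 ≅ Z^20.

Boundary ∂_1: C_1 → C_0 maps an edge to its endpoints' difference, ∂[p,q] = q − p.
The 10×30 boundary matrix has rank 9 and Smith normal form diag(1,1,1,1,1,1,1,1,1).

Boundary ∂_2: C_2 → C_1 maps a triangle to the signed sum of its edges. For instance
  ∂VXY = XY − VY + VX,
  ∂PSW = SW − PW + PS.
The 30×20 boundary matrix has rank 20 and Smith normal form diag(1,1,1,1,1,1,1,1,1,1,1,1,1,1,1,1,1,1,1,2).

From H_k ≅ ker(∂_k) / im(∂_{k+1}) we obtain:

  H_0: rank C_0 − rank ∂_1 = 10 − 9 = 1, and the invariant factors of ∂_1 are all 1, so H_0 ≅ Z.
  H_1: rank ker ∂_1 − rank ∂_2 = (30 − 9) − 20 = 1, and ∂_2 has invariant factor 2 > 1, so H_1 ≅ Z ⊕ Z/2.
  H_2: rank ker ∂_2 − rank ∂_3 = (20 − 20) − 0 = 0, and there is no ∂_3, so H_2 ≅ 0.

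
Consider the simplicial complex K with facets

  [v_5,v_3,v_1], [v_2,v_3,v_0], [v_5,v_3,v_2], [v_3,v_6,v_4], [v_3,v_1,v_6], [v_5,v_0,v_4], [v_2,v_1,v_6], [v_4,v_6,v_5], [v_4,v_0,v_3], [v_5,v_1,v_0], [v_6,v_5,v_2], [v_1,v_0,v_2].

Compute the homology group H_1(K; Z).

Order the vertices as v_0 < v_1 < v_2 < v_3 < v_4 < v_5 < v_6. Listing each simplex with vertices in this order, K has dimension 2 with simplices:

  0-simplices (7): [v_0], [v_1], [v_2], [v_3], [v_4], [v_5], [v_6]
  1-simplices (18): (18 of them)
  2-simplices (12): (12 of them)

giving chain groups C_0 ≅ Z^7, C_1 ≅ Z^18, C_2 ≅ Z^12.

Boundary ∂_1: C_1 → C_0 sends each edge [p,q] (with p < q) to q − p. For instance
  ∂[v_0,v_3] = [v_3] − [v_0].
The 7×18 boundary matrix has rank 6 and Smith normal form diag(1,1,1,1,1,1).

The boundary map ∂_2: C_2 → C_1 sends each 2-simplex [p,q,r] to [q,r] − [p,r] + [p,q]. For instance
  ∂[v_1,v_3,v_6] = [v_3,v_6] − [v_1,v_6] + [v_1,v_3],
  ∂[v_0,v_2,v_3] = [v_2,v_3] − [v_0,v_3] + [v_0,v_2].
As a 18×12 matrix over Z this has rank 12, with invariant factors (1,1,1,1,1,1,1,1,1,1,1,2).

Computing H_k = (kernel of ∂_k) / (image of ∂_{k+1}):

  H_1: rank ker ∂_1 − rank ∂_2 = (18 − 6) − 12 = 0, and ∂_2 has invariant factor 2 > 1, so H_1 = Z/2.

H_1 = Z/2.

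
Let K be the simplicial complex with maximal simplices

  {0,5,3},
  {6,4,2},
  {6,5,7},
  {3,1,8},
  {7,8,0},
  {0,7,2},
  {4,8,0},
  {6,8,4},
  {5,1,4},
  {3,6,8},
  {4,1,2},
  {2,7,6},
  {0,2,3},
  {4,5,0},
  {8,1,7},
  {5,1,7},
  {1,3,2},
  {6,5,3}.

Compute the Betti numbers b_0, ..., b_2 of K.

K has 9 vertices, 27 edges, 18 triangles.
rank ∂_0 = 0, rank ∂_1 = 8 ⇒ b_0 = 9 − 0 − 8 = 1; all invariant factors of ∂_1 are 1 so no torsion. So H_0 ≅ Z.
rank ∂_1 = 8, rank ∂_2 = 17 ⇒ b_1 = 27 − 8 − 17 = 2; all invariant factors of ∂_2 are 1 so no torsion. So H_1 ≅ Z^2.
rank ∂_2 = 17, rank ∂_3 = 0 ⇒ b_2 = 18 − 17 − 0 = 1. So H_2 ≅ Z.

b_0 = 1, b_1 = 2, b_2 = 1.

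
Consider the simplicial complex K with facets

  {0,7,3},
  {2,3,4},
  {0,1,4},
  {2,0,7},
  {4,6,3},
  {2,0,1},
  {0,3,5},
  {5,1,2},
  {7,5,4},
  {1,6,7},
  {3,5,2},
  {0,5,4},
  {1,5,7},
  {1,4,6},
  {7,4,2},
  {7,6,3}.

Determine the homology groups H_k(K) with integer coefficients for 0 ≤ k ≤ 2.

Take the total order 0 < 1 < 2 < 3 < 4 < 5 < 6 < 7 on the vertex set. Then K (dimension 2) consists of the simplices:

  0-simplices (8): [0], [1], [2], [3], [4], [5], [6], [7]
  1-simplices (24): (24 of them)
  2-simplices (16): [0,1,2], [0,1,4], [0,2,7], [0,3,5], [0,3,7], [0,4,5], [1,2,5], [1,4,6], [1,5,7], [1,6,7], [2,3,4], [2,3,5], [2,4,7], [3,4,6], [3,6,7], [4,5,7]

Hence C_0 ≅ Z^8, C_1 ≅ Z^24, C_2 ≅ Z^16.

Boundary ∂_1: C_1 → C_0 sends each edge [p,q] (with p < q) to q − p. For instance
  ∂[3,4] = [4] − [3].
As a 8×24 matrix over Z this has rank 7, with invariant factors (1,1,1,1,1,1,1).

The boundary map ∂_2: C_2 → C_1 sends each 2-simplex [p,q,r] to [q,r] − [p,r] + [p,q]. For instance
  ∂[2,4,7] = [4,7] − [2,7] + [2,4],
  ∂[0,3,7] = [3,7] − [0,7] + [0,3].
As a 24×16 matrix over Z this has rank 15, with invariant factors (1,1,1,1,1,1,1,1,1,1,1,1,1,1,1).

Reading off H_k = ker ∂_k / im ∂_{k+1}:

  H_0: rank C_0 − rank ∂_1 = 8 − 7 = 1, and the invariant factors of ∂_1 are all 1, so H_0 ≅ Z.
  H_1: rank ker ∂_1 − rank ∂_2 = (24 − 7) − 15 = 2, and the invariant factors of ∂_2 are all 1, so H_1 ≅ Z^2.
  H_2: rank ker ∂_2 − rank ∂_3 = (16 − 15) − 0 = 1, and there is no ∂_3, so H_2 ≅ Z.

H_0 ≅ Z,  H_1 ≅ Z^2,  H_2 ≅ Z.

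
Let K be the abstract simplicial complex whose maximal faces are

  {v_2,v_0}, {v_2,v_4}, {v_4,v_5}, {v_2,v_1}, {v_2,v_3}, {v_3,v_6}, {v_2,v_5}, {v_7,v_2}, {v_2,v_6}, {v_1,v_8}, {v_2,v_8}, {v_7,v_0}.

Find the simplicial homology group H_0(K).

We work with the vertex ordering v_0 < v_1 < v_2 < v_3 < v_4 < v_5 < v_6 < v_7 < v_8. The simplices of K, each written with vertices in increasing order, are:

  0-simplices (9): [v_0], [v_1], [v_2], [v_3], [v_4], [v_5], [v_6], [v_7], [v_8]
  1-simplices (12): [v_0,v_2], [v_0,v_7], [v_1,v_2], [v_1,v_8], [v_2,v_3], [v_2,v_4], [v_2,v_5], [v_2,v_6], [v_2,v_7], [v_2,v_8], [v_3,v_6], [v_4,v_5]

Hence C_0 ≅ Z^9, C_1 ≅ Z^12.

∂_1: C_1 → C_0 sends each edge [p,q] (with p < q) to q − p.
The 9×12 boundary matrix has rank 8 and Smith normal form diag(1,1,1,1,1,1,1,1).

Computing H_k = (kernel of ∂_k) / (image of ∂_{k+1}):

  H_0: rank C_0 − rank ∂_1 = 9 − 8 = 1, and the invariant factors of ∂_1 are all 1, so H_0 ≅ Z.

H_0 = Z.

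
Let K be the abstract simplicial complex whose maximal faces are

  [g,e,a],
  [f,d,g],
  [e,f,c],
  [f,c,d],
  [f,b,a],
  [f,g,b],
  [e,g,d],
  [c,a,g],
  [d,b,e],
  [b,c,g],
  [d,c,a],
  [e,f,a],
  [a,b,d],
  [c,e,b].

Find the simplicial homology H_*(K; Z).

We work with the vertex ordering a < b < c < d < e < f < g. The simplices of K, each written with vertices in increasing order, are:

  0-simplices (7): a, b, c, d, e, f, g
  1-simplices (21): ab, ac, ad, ae, af, ag, bc, bd, be, bf, bg, cd, ce, cf, cg, de, df, dg, ef, eg, fg
  2-simplices (14): abd, abf, acd, acg, aef, aeg, bce, bcg, bde, bfg, cdf, cef, deg, dfg

so the chain groups are C_0 ≅ Z^7, C_1 ≅ Z^21, C_2 ≅ Z^14.

∂_1: C_1 → C_0 maps an edge to its endpoints' difference, ∂[p,q] = q − p.
This gives a 7×21 integer matrix of rank 6; reducing to Smith normal form yields diagonal entries (1,1,1,1,1,1).

∂_2: C_2 → C_1 sends each 2-simplex [p,q,r] to [q,r] − [p,r] + [p,q]. For instance
  ∂bcg = cg − bg + bc,
  ∂aeg = eg − ag + ae.
The 21×14 boundary matrix has rank 13 and Smith normal form diag(1,1,1,1,1,1,1,1,1,1,1,1,1).

Computing H_k = (kernel of ∂_k) / (image of ∂_{k+1}):

  H_0: rank C_0 − rank ∂_1 = 7 − 6 = 1, and the invariant factors of ∂_1 are all 1, so H_0 = Z.
  H_1: rank ker ∂_1 − rank ∂_2 = (21 − 6) − 13 = 2, and the invariant factors of ∂_2 are all 1, so H_1 = Z^2.
  H_2: rank ker ∂_2 − rank ∂_3 = (14 − 13) − 0 = 1, and there is no ∂_3, so H_2 = Z.

(K is a triangulation of the torus T^2.)

H_0 ≅ Z,  H_1 ≅ Z^2,  H_2 ≅ Z.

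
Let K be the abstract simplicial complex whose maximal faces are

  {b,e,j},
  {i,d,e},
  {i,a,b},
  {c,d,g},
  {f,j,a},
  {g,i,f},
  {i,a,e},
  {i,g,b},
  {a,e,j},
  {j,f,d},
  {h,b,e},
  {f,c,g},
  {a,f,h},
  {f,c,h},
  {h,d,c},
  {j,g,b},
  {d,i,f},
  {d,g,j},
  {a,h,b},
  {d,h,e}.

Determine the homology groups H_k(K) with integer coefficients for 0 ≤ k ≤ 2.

K has 10 vertices, 30 edges, 20 triangles.
rank ∂_0 = 0, rank ∂_1 = 9 ⇒ b_0 = 10 − 0 − 9 = 1; all invariant factors of ∂_1 are 1 so no torsion. So H_0 ≅ Z.
rank ∂_1 = 9, rank ∂_2 = 20 ⇒ b_1 = 30 − 9 − 20 = 1; ∂_2 has invariant factor(s) [2] giving torsion. So H_1 ≅ Z ⊕ Z/2Z.
rank ∂_2 = 20, rank ∂_3 = 0 ⇒ b_2 = 20 − 20 − 0 = 0. So H_2 ≅ 0.

H_0 ≅ Z,  H_1 ≅ Z ⊕ Z/2Z,  H_2 = 0.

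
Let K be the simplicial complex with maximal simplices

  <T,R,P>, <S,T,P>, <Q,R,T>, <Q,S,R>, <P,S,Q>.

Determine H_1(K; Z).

Fix the vertex order P < Q < R < S < T and write every simplex with vertices in increasing order. Then dim K = 2 and the simplices of K are:

  0-simplices (5): P, Q, R, S, T
  1-simplices (10): PQ, PR, PS, PT, QR, QS, QT, RS, RT, ST
  2-simplices (5): PQS, PRT, PST, QRS, QRT

giving chain groups C_0 ≅ Z^5, C_1 ≅ Z^10, C_2 ≅ Z^5.

Boundary ∂_1: C_1 → C_0 is given by ∂[p,q] = [q] − [p]. For instance
  ∂PS = S − P.
This gives a 5×10 integer matrix of rank 4; reducing to Smith normal form yields diagonal entries (1,1,1,1).

The boundary map ∂_2: C_2 → C_1 acts by ∂[p,q,r] = [q,r] − [p,r] + [p,q]. For instance
  ∂PRT = RT − PT + PR,
  ∂QRT = RT − QT + QR.
This gives a 10×5 integer matrix of rank 5; reducing to Smith normal form yields diagonal entries (1,1,1,1,1).

Now H_k = ker ∂_k / im ∂_{k+1}, so:

  H_1: rank ker ∂_1 − rank ∂_2 = (10 − 4) − 5 = 1, and the invariant factors of ∂_2 are all 1, so H_1 = Z.

H_1 ≅ Z.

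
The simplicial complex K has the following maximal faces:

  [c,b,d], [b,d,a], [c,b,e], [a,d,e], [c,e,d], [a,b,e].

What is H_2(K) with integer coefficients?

H_2 ≅ Z.

Order the vertices as a < b < c < d < e. Listing each simplex with vertices in this order, K has dimension 2 with simplices:

  0-simplices (5): a, b, c, d, e
  1-simplices (9): ab, ad, ae, bc, bd, be, cd, ce, de
  2-simplices (6): abd, abe, ade, bcd, bce, cde

so the chain groups are C_0 ≅ Z^5, C_1 ≅ Z^9, C_2 ≅ Z^6.

Boundary ∂_1: C_1 → C_0 maps an edge to its endpoints' difference, ∂[p,q] = q − p. For instance
  ∂ce = e − c.
The 5×9 boundary matrix has rank 4 and Smith normal form diag(1,1,1,1).

Boundary ∂_2: C_2 → C_1 sends each 2-simplex [p,q,r] to [q,r] − [p,r] + [p,q]. For instance
  ∂bce = ce − be + bc,
  ∂abd = bd − ad + ab.
The resulting 9×6 matrix has rank 5, and its Smith normal form has invariant factors (1,1,1,1,1).

Computing H_k = (kernel of ∂_k) / (image of ∂_{k+1}):

  H_2: rank ker ∂_2 − rank ∂_3 = (6 − 5) − 0 = 1, and there is no ∂_3, so H_2 = Z.

(K is a triangulation of the 2-sphere S^2.)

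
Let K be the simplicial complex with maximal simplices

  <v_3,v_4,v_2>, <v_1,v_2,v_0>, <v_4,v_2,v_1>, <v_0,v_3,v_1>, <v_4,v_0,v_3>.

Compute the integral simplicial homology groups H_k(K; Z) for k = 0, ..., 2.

H_0 = Z,  H_1 = Z,  H_2 = 0.

Take the total order v_0 < v_1 < v_2 < v_3 < v_4 on the vertex set. Then K (dimension 2) consists of the simplices:

  0-simplices (5): [v_0], [v_1], [v_2], [v_3], [v_4]
  1-simplices (10): [v_0,v_1], [v_0,v_2], [v_0,v_3], [v_0,v_4], [v_1,v_2], [v_1,v_3], [v_1,v_4], [v_2,v_3], [v_2,v_4], [v_3,v_4]
  2-simplices (5): [v_0,v_1,v_2], [v_0,v_1,v_3], [v_0,v_3,v_4], [v_1,v_2,v_4], [v_2,v_3,v_4]

giving chain groups C_0 ≅ Z^5, C_1 ≅ Z^10, C_2 ≅ Z^5.

The boundary map ∂_1: C_1 → C_0 maps an edge to its endpoints' difference, ∂[p,q] = q − p.
The resulting 5×10 matrix has rank 4, and its Smith normal form has invariant factors (1,1,1,1).

∂_2: C_2 → C_1 maps a triangle to the signed sum of its edges. For instance
  ∂[v_1,v_2,v_4] = [v_2,v_4] − [v_1,v_4] + [v_1,v_2],
  ∂[v_2,v_3,v_4] = [v_3,v_4] − [v_2,v_4] + [v_2,v_3].
The resulting 10×5 matrix has rank 5, and its Smith normal form has invariant factors (1,1,1,1,1).

Reading off H_k = ker ∂_k / im ∂_{k+1}:

  H_0: rank C_0 − rank ∂_1 = 5 − 4 = 1, and the invariant factors of ∂_1 are all 1, so H_0 = Z.
  H_1: rank ker ∂_1 − rank ∂_2 = (10 − 4) − 5 = 1, and the invariant factors of ∂_2 are all 1, so H_1 = Z.
  H_2: rank ker ∂_2 − rank ∂_3 = (5 − 5) − 0 = 0, and there is no ∂_3, so H_2 = 0.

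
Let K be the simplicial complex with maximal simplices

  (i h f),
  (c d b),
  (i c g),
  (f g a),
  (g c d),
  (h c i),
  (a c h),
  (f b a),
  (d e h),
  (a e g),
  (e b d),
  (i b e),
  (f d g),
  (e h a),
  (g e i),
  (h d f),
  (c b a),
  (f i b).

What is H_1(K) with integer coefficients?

H_1 ≅ Z^2.

Take the total order a < b < c < d < e < f < g < h < i on the vertex set. Then K (dimension 2) consists of the simplices:

  0-simplices (9): a, b, c, d, e, f, g, h, i
  1-simplices (27): ab, ac, ae, af, ag, ah, bc, bd, be, bf, bi, cd, cg, ch, ci, de, df, dg, dh, eg, eh, ei, fg, fh, fi, gi, hi
  2-simplices (18): abc, abf, ach, aeg, aeh, afg, bcd, bde, bei, bfi, cdg, cgi, chi, deh, dfg, dfh, egi, fhi

so the chain groups are C_0 ≅ Z^9, C_1 ≅ Z^27, C_2 ≅ Z^18.

The boundary map ∂_1: C_1 → C_0 maps an edge to its endpoints' difference, ∂[p,q] = q − p. For instance
  ∂hi = i − h.
The 9×27 boundary matrix has rank 8 and Smith normal form diag(1,1,1,1,1,1,1,1).

The boundary map ∂_2: C_2 → C_1 sends each 2-simplex [p,q,r] to [q,r] − [p,r] + [p,q]. For instance
  ∂aeg = eg − ag + ae,
  ∂afg = fg − ag + af.
As a 27×18 matrix over Z this has rank 17, with invariant factors (1,1,1,1,1,1,1,1,1,1,1,1,1,1,1,1,1).

Reading off H_k = ker ∂_k / im ∂_{k+1}:

  H_1: rank ker ∂_1 − rank ∂_2 = (27 − 8) − 17 = 2, and the invariant factors of ∂_2 are all 1, so H_1 ≅ Z^2.

(K is a triangulation of the torus T^2.)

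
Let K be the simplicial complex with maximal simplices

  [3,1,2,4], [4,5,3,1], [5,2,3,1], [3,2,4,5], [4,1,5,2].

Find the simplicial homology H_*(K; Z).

H_0 ≅ Z,  H_1 = 0,  H_2 = 0,  H_3 ≅ Z.

We work with the vertex ordering 1 < 2 < 3 < 4 < 5. The simplices of K, each written with vertices in increasing order, are:

  0-simplices (5): [1], [2], [3], [4], [5]
  1-simplices (10): [1,2], [1,3], [1,4], [1,5], [2,3], [2,4], [2,5], [3,4], [3,5], [4,5]
  2-simplices (10): [1,2,3], [1,2,4], [1,2,5], [1,3,4], [1,3,5], [1,4,5], [2,3,4], [2,3,5], [2,4,5], [3,4,5]
  3-simplices (5): [1,2,3,4], [1,2,3,5], [1,2,4,5], [1,3,4,5], [2,3,4,5]

giving chain groups C_0 ≅ Z^5, C_1 ≅ Z^10, C_2 ≅ Z^10, C_3 ≅ Z^5.

Boundary ∂_1: C_1 → C_0 maps an edge to its endpoints' difference, ∂[p,q] = q − p. For instance
  ∂[1,3] = [3] − [1].
As a 5×10 matrix over Z this has rank 4, with invariant factors (1,1,1,1).

∂_2: C_2 → C_1 maps a triangle to the signed sum of its edges. For instance
  ∂[1,3,4] = [3,4] − [1,4] + [1,3],
  ∂[2,4,5] = [4,5] − [2,5] + [2,4].
This gives a 10×10 integer matrix of rank 6; reducing to Smith normal form yields diagonal entries (1,1,1,1,1,1).

Boundary ∂_3: C_3 → C_2 sends each 3-simplex σ to the alternating sum Σ_i (−1)^i (σ with its i-th vertex removed). For instance
  ∂[1,2,4,5] = [2,4,5] − [1,4,5] + [1,2,5] − [1,2,4],
  ∂[2,3,4,5] = [3,4,5] − [2,4,5] + [2,3,5] − [2,3,4].
As a 10×5 matrix over Z this has rank 4, with invariant factors (1,1,1,1).

Now H_k = ker ∂_k / im ∂_{k+1}, so:

  H_0: rank C_0 − rank ∂_1 = 5 − 4 = 1, and the invariant factors of ∂_1 are all 1, so H_0 = Z.
  H_1: rank ker ∂_1 − rank ∂_2 = (10 − 4) − 6 = 0, and the invariant factors of ∂_2 are all 1, so H_1 = 0.
  H_2: rank ker ∂_2 − rank ∂_3 = (10 − 6) − 4 = 0, and the invariant factors of ∂_3 are all 1, so H_2 = 0.
  H_3: rank ker ∂_3 − rank ∂_4 = (5 − 4) − 0 = 1, and there is no ∂_4, so H_3 = Z.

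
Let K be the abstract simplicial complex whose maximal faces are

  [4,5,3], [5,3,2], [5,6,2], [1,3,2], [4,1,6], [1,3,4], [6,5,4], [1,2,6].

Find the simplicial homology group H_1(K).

Order the vertices as 1 < 2 < 3 < 4 < 5 < 6. Listing each simplex with vertices in this order, K has dimension 2 with simplices:

  0-simplices (6): [1], [2], [3], [4], [5], [6]
  1-simplices (12): [1,2], [1,3], [1,4], [1,6], [2,3], [2,5], [2,6], [3,4], [3,5], [4,5], [4,6], [5,6]
  2-simplices (8): [1,2,3], [1,2,6], [1,3,4], [1,4,6], [2,3,5], [2,5,6], [3,4,5], [4,5,6]

giving chain groups C_0 ≅ Z^6, C_1 ≅ Z^12, C_2 ≅ Z^8.

Boundary ∂_1: C_1 → C_0 is given by ∂[p,q] = [q] − [p]. For instance
  ∂[2,6] = [6] − [2].
This gives a 6×12 integer matrix of rank 5; reducing to Smith normal form yields diagonal entries (1,1,1,1,1).

∂_2: C_2 → C_1 sends each 2-simplex [p,q,r] to [q,r] − [p,r] + [p,q]. For instance
  ∂[2,5,6] = [5,6] − [2,6] + [2,5],
  ∂[1,2,6] = [2,6] − [1,6] + [1,2].
As a 12×8 matrix over Z this has rank 7, with invariant factors (1,1,1,1,1,1,1).

Now H_k = ker ∂_k / im ∂_{k+1}, so:

  H_1: rank ker ∂_1 − rank ∂_2 = (12 − 5) − 7 = 0, and the invariant factors of ∂_2 are all 1, so H_1 ≅ 0.

(K is a triangulation of the 2-sphere S^2.)

H_1 = 0.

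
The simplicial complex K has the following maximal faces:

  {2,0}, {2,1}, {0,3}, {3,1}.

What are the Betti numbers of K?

b_0 = 1, b_1 = 1.

Order the vertices as 0 < 1 < 2 < 3. Listing each simplex with vertices in this order, K has dimension 1 with simplices:

  0-simplices (4): [0], [1], [2], [3]
  1-simplices (4): [0,2], [0,3], [1,2], [1,3]

Hence C_0 ≅ Z^4, C_1 ≅ Z^4.

Boundary ∂_1: C_1 → C_0 is given by ∂[p,q] = [q] − [p]. For instance
  ∂[1,3] = [3] − [1].
The resulting 4×4 matrix has rank 3, and its Smith normal form has invariant factors (1,1,1).

From H_k ≅ ker(∂_k) / im(∂_{k+1}) we obtain:

  H_0: rank C_0 − rank ∂_1 = 4 − 3 = 1, and the invariant factors of ∂_1 are all 1, so H_0 = Z.
  H_1: rank ker ∂_1 − rank ∂_2 = (4 − 3) − 0 = 1, and there is no ∂_2, so H_1 = Z.

Hence the Betti numbers are b_0 = 1, b_1 = 1.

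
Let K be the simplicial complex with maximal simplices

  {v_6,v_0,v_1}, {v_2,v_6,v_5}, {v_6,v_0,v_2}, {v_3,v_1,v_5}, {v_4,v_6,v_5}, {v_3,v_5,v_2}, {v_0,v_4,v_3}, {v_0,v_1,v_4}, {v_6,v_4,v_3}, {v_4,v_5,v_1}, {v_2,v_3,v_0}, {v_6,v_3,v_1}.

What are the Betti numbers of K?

b_0 = 1, b_1 = 0, b_2 = 0.

Take the total order v_0 < v_1 < v_2 < v_3 < v_4 < v_5 < v_6 on the vertex set. Then K (dimension 2) consists of the simplices:

  0-simplices (7): [v_0], [v_1], [v_2], [v_3], [v_4], [v_5], [v_6]
  1-simplices (18): (18 of them)
  2-simplices (12): (12 of them)

giving chain groups C_0 ≅ Z^7, C_1 ≅ Z^18, C_2 ≅ Z^12.

The boundary map ∂_1: C_1 → C_0 is given by ∂[p,q] = [q] − [p].
This gives a 7×18 integer matrix of rank 6; reducing to Smith normal form yields diagonal entries (1,1,1,1,1,1).

The boundary map ∂_2: C_2 → C_1 acts by ∂[p,q,r] = [q,r] − [p,r] + [p,q]. For instance
  ∂[v_3,v_4,v_6] = [v_4,v_6] − [v_3,v_6] + [v_3,v_4],
  ∂[v_4,v_5,v_6] = [v_5,v_6] − [v_4,v_6] + [v_4,v_5].
The 18×12 boundary matrix has rank 12 and Smith normal form diag(1,1,1,1,1,1,1,1,1,1,1,2).

From H_k ≅ ker(∂_k) / im(∂_{k+1}) we obtain:

  H_0: rank C_0 − rank ∂_1 = 7 − 6 = 1, and the invariant factors of ∂_1 are all 1, so H_0 = Z.
  H_1: rank ker ∂_1 − rank ∂_2 = (18 − 6) − 12 = 0, and ∂_2 has invariant factor 2 > 1, so H_1 = Z/2Z.
  H_2: rank ker ∂_2 − rank ∂_3 = (12 − 12) − 0 = 0, and there is no ∂_3, so H_2 = 0.

(K is a triangulation of the real projective plane RP^2.)

Hence the Betti numbers are b_0 = 1, b_1 = 0, b_2 = 0.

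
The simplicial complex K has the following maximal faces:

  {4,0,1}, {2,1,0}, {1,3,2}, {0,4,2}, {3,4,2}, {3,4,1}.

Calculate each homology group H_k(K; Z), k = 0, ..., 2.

H_0 ≅ Z,  H_1 = 0,  H_2 ≅ Z.

Order the vertices as 0 < 1 < 2 < 3 < 4. Listing each simplex with vertices in this order, K has dimension 2 with simplices:

  0-simplices (5): [0], [1], [2], [3], [4]
  1-simplices (9): [0,1], [0,2], [0,4], [1,2], [1,3], [1,4], [2,3], [2,4], [3,4]
  2-simplices (6): [0,1,2], [0,1,4], [0,2,4], [1,2,3], [1,3,4], [2,3,4]

so the chain groups are C_0 ≅ Z^5, C_1 ≅ Z^9, C_2 ≅ Z^6.

Boundary ∂_1: C_1 → C_0 sends each edge [p,q] (with p < q) to q − p. For instance
  ∂[3,4] = [4] − [3].
The resulting 5×9 matrix has rank 4, and its Smith normal form has invariant factors (1,1,1,1).

∂_2: C_2 → C_1 maps a triangle to the signed sum of its edges. For instance
  ∂[0,2,4] = [2,4] − [0,4] + [0,2],
  ∂[1,3,4] = [3,4] − [1,4] + [1,3].
The resulting 9×6 matrix has rank 5, and its Smith normal form has invariant factors (1,1,1,1,1).

Computing H_k = (kernel of ∂_k) / (image of ∂_{k+1}):

  H_0: rank C_0 − rank ∂_1 = 5 − 4 = 1, and the invariant factors of ∂_1 are all 1, so H_0 ≅ Z.
  H_1: rank ker ∂_1 − rank ∂_2 = (9 − 4) − 5 = 0, and the invariant factors of ∂_2 are all 1, so H_1 ≅ 0.
  H_2: rank ker ∂_2 − rank ∂_3 = (6 − 5) − 0 = 1, and there is no ∂_3, so H_2 ≅ Z.

As a check, the Euler characteristic is 5 − 9 + 6 = 2, which agrees with 1 − 0 + 1 = 2.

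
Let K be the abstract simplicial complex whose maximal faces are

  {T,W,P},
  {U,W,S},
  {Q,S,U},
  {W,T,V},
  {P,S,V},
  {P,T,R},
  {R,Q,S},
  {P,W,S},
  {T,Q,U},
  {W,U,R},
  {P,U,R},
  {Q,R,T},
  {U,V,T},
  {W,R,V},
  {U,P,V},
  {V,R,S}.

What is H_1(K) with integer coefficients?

H_1 ≅ Z^2.

Fix the vertex order P < Q < R < S < T < U < V < W and write every simplex with vertices in increasing order. Then dim K = 2 and the simplices of K are:

  0-simplices (8): P, Q, R, S, T, U, V, W
  1-simplices (24): PR, PS, PT, PU, PV, PW, QR, QS, QT, QU, RS, RT, RU, RV, RW, SU, SV, SW, TU, TV, TW, UV, UW, VW
  2-simplices (16): PRT, PRU, PSV, PSW, PTW, PUV, QRS, QRT, QSU, QTU, RSV, RUW, RVW, SUW, TUV, TVW

so the chain groups are C_0 ≅ Z^8, C_1 ≅ Z^24, C_2 ≅ Z^16.

∂_1: C_1 → C_0 is given by ∂[p,q] = [q] − [p].
The 8×24 boundary matrix has rank 7 and Smith normal form diag(1,1,1,1,1,1,1).

Boundary ∂_2: C_2 → C_1 maps a triangle to the signed sum of its edges. For instance
  ∂QRT = RT − QT + QR,
  ∂TVW = VW − TW + TV.
The resulting 24×16 matrix has rank 15, and its Smith normal form has invariant factors (1,1,1,1,1,1,1,1,1,1,1,1,1,1,1).

Reading off H_k = ker ∂_k / im ∂_{k+1}:

  H_1: rank ker ∂_1 − rank ∂_2 = (24 − 7) − 15 = 2, and the invariant factors of ∂_2 are all 1, so H_1 = Z^2.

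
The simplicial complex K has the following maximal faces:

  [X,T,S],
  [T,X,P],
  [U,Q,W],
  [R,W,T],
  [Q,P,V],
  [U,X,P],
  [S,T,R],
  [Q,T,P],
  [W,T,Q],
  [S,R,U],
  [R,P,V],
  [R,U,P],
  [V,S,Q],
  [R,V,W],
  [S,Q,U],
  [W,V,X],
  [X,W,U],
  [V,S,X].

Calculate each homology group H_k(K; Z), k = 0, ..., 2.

K has 9 vertices, 27 edges, 18 triangles.
rank ∂_0 = 0, rank ∂_1 = 8 ⇒ b_0 = 9 − 0 − 8 = 1; all invariant factors of ∂_1 are 1 so no torsion. So H_0 ≅ Z.
rank ∂_1 = 8, rank ∂_2 = 17 ⇒ b_1 = 27 − 8 − 17 = 2; all invariant factors of ∂_2 are 1 so no torsion. So H_1 ≅ Z^2.
rank ∂_2 = 17, rank ∂_3 = 0 ⇒ b_2 = 18 − 17 − 0 = 1. So H_2 ≅ Z.

H_0 = Z,  H_1 = Z^2,  H_2 = Z.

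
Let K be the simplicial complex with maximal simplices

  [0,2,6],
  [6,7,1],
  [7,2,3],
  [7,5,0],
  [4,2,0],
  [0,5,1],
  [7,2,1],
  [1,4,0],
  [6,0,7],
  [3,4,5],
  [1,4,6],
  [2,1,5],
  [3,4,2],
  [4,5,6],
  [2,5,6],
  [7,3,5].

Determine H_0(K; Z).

Take the total order 0 < 1 < 2 < 3 < 4 < 5 < 6 < 7 on the vertex set. Then K (dimension 2) consists of the simplices:

  0-simplices (8): [0], [1], [2], [3], [4], [5], [6], [7]
  1-simplices (24): (24 of them)
  2-simplices (16): [0,1,4], [0,1,5], [0,2,4], [0,2,6], [0,5,7], [0,6,7], [1,2,5], [1,2,7], [1,4,6], [1,6,7], [2,3,4], [2,3,7], [2,5,6], [3,4,5], [3,5,7], [4,5,6]

giving chain groups C_0 ≅ Z^8, C_1 ≅ Z^24, C_2 ≅ Z^16.

∂_1: C_1 → C_0 maps an edge to its endpoints' difference, ∂[p,q] = q − p. For instance
  ∂[4,6] = [6] − [4].
The resulting 8×24 matrix has rank 7, and its Smith normal form has invariant factors (1,1,1,1,1,1,1).

The boundary map ∂_2: C_2 → C_1 sends each 2-simplex [p,q,r] to [q,r] − [p,r] + [p,q]. For instance
  ∂[0,6,7] = [6,7] − [0,7] + [0,6],
  ∂[3,4,5] = [4,5] − [3,5] + [3,4].
As a 24×16 matrix over Z this has rank 15, with invariant factors (1,1,1,1,1,1,1,1,1,1,1,1,1,1,1).

From H_k ≅ ker(∂_k) / im(∂_{k+1}) we obtain:

  H_0: rank C_0 − rank ∂_1 = 8 − 7 = 1, and the invariant factors of ∂_1 are all 1, so H_0 = Z.

H_0 = Z.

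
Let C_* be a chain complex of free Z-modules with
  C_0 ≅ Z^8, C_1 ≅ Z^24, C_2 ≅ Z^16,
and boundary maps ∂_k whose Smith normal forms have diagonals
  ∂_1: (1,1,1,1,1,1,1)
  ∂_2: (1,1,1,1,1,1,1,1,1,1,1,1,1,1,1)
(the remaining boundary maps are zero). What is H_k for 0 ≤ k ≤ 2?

H_0 ≅ Z,  H_1 ≅ Z^2,  H_2 ≅ Z.

H_0: b_0 = 8 − 0 − 7 = 1; torsion from ∂_1 factors > 1: none. So H_0 ≅ Z.
H_1: b_1 = 24 − 7 − 15 = 2; torsion from ∂_2 factors > 1: none. So H_1 ≅ Z^2.
H_2: b_2 = 16 − 15 − 0 = 1; torsion from ∂_3 factors > 1: none. So H_2 ≅ Z.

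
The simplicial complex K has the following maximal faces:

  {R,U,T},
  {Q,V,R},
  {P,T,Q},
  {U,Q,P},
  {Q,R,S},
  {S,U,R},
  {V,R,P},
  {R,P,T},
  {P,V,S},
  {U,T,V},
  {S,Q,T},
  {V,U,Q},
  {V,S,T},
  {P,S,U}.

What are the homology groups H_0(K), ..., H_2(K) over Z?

Take the total order P < Q < R < S < T < U < V on the vertex set. Then K (dimension 2) consists of the simplices:

  0-simplices (7): P, Q, R, S, T, U, V
  1-simplices (21): PQ, PR, PS, PT, PU, PV, QR, QS, QT, QU, QV, RS, RT, RU, RV, ST, SU, SV, TU, TV, UV
  2-simplices (14): PQT, PQU, PRT, PRV, PSU, PSV, QRS, QRV, QST, QUV, RSU, RTU, STV, TUV

Hence C_0 ≅ Z^7, C_1 ≅ Z^21, C_2 ≅ Z^14.

∂_1: C_1 → C_0 is given by ∂[p,q] = [q] − [p]. For instance
  ∂RT = T − R.
The resulting 7×21 matrix has rank 6, and its Smith normal form has invariant factors (1,1,1,1,1,1).

Boundary ∂_2: C_2 → C_1 maps a triangle to the signed sum of its edges. For instance
  ∂PQU = QU − PU + PQ,
  ∂RTU = TU − RU + RT.
This gives a 21×14 integer matrix of rank 13; reducing to Smith normal form yields diagonal entries (1,1,1,1,1,1,1,1,1,1,1,1,1).

Computing H_k = (kernel of ∂_k) / (image of ∂_{k+1}):

  H_0: rank C_0 − rank ∂_1 = 7 − 6 = 1, and the invariant factors of ∂_1 are all 1, so H_0 ≅ Z.
  H_1: rank ker ∂_1 − rank ∂_2 = (21 − 6) − 13 = 2, and the invariant factors of ∂_2 are all 1, so H_1 ≅ Z^2.
  H_2: rank ker ∂_2 − rank ∂_3 = (14 − 13) − 0 = 1, and there is no ∂_3, so H_2 ≅ Z.

(K is a triangulation of the torus T^2.)

H_0 = Z,  H_1 = Z^2,  H_2 = Z.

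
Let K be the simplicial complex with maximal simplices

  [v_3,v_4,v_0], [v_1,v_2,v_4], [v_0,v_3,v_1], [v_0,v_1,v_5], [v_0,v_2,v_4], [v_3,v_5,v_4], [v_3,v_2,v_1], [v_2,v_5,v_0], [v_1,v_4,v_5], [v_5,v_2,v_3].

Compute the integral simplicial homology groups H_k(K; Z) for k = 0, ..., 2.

We work with the vertex ordering v_0 < v_1 < v_2 < v_3 < v_4 < v_5. The simplices of K, each written with vertices in increasing order, are:

  0-simplices (6): [v_0], [v_1], [v_2], [v_3], [v_4], [v_5]
  1-simplices (15): (15 of them)
  2-simplices (10): [v_0,v_1,v_3], [v_0,v_1,v_5], [v_0,v_2,v_4], [v_0,v_2,v_5], [v_0,v_3,v_4], [v_1,v_2,v_3], [v_1,v_2,v_4], [v_1,v_4,v_5], [v_2,v_3,v_5], [v_3,v_4,v_5]

so the chain groups are C_0 ≅ Z^6, C_1 ≅ Z^15, C_2 ≅ Z^10.

∂_1: C_1 → C_0 sends each edge [p,q] (with p < q) to q − p. For instance
  ∂[v_0,v_4] = [v_4] − [v_0].
The resulting 6×15 matrix has rank 5, and its Smith normal form has invariant factors (1,1,1,1,1).

∂_2: C_2 → C_1 maps a triangle to the signed sum of its edges. For instance
  ∂[v_0,v_2,v_5] = [v_2,v_5] − [v_0,v_5] + [v_0,v_2],
  ∂[v_2,v_3,v_5] = [v_3,v_5] − [v_2,v_5] + [v_2,v_3].
As a 15×10 matrix over Z this has rank 10, with invariant factors (1,1,1,1,1,1,1,1,1,2).

Reading off H_k = ker ∂_k / im ∂_{k+1}:

  H_0: rank C_0 − rank ∂_1 = 6 − 5 = 1, and the invariant factors of ∂_1 are all 1, so H_0 ≅ Z.
  H_1: rank ker ∂_1 − rank ∂_2 = (15 − 5) − 10 = 0, and ∂_2 has invariant factor 2 > 1, so H_1 ≅ Z/2.
  H_2: rank ker ∂_2 − rank ∂_3 = (10 − 10) − 0 = 0, and there is no ∂_3, so H_2 ≅ 0.

As a check, the Euler characteristic is 6 − 15 + 10 = 1, which agrees with 1 − 0 + 0 = 1.
(K is a triangulation of the real projective plane RP^2.)

H_0 = Z,  H_1 = Z/2,  H_2 = 0.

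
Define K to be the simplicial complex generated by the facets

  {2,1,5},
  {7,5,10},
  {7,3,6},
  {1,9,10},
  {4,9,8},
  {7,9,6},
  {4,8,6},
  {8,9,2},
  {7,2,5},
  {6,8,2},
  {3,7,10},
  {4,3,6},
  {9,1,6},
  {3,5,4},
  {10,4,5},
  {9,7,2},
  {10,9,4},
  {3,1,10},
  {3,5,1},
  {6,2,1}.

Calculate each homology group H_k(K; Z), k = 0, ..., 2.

Fix the vertex order 1 < 2 < 3 < 4 < 5 < 6 < 7 < 8 < 9 < 10 and write every simplex with vertices in increasing order. Then dim K = 2 and the simplices of K are:

  0-simplices (10): [1], [2], [3], [4], [5], [6], [7], [8], [9], [10]
  1-simplices (30): (30 of them)
  2-simplices (20): (20 of them)

Hence C_0 ≅ Z^10, C_1 ≅ Z^30, C_2 ≅ Z^20.

The boundary map ∂_1: C_1 → C_0 is given by ∂[p,q] = [q] − [p]. For instance
  ∂[1,9] = [9] − [1].
The 10×30 boundary matrix has rank 9 and Smith normal form diag(1,1,1,1,1,1,1,1,1).

Boundary ∂_2: C_2 → C_1 sends each 2-simplex [p,q,r] to [q,r] − [p,r] + [p,q]. For instance
  ∂[2,8,9] = [8,9] − [2,9] + [2,8],
  ∂[1,3,10] = [3,10] − [1,10] + [1,3].
This gives a 30×20 integer matrix of rank 20; reducing to Smith normal form yields diagonal entries (1,1,1,1,1,1,1,1,1,1,1,1,1,1,1,1,1,1,1,2).

Now H_k = ker ∂_k / im ∂_{k+1}, so:

  H_0: rank C_0 − rank ∂_1 = 10 − 9 = 1, and the invariant factors of ∂_1 are all 1, so H_0 ≅ Z.
  H_1: rank ker ∂_1 − rank ∂_2 = (30 − 9) − 20 = 1, and ∂_2 has invariant factor 2 > 1, so H_1 ≅ Z ⊕ Z/2Z.
  H_2: rank ker ∂_2 − rank ∂_3 = (20 − 20) − 0 = 0, and there is no ∂_3, so H_2 ≅ 0.

(K is a triangulation of the Klein bottle.)

H_0 ≅ Z,  H_1 ≅ Z ⊕ Z/2Z,  H_2 = 0.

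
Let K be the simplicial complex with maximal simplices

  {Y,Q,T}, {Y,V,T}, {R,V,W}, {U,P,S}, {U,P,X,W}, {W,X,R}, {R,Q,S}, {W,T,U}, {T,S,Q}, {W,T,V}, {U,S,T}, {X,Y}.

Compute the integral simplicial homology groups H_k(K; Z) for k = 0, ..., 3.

H_0 ≅ Z,  H_1 ≅ Z^2,  H_2 = 0,  H_3 = 0.

Fix the vertex order P < Q < R < S < T < U < V < W < X < Y and write every simplex with vertices in increasing order. Then dim K = 3 and the simplices of K are:

  0-simplices (10): P, Q, R, S, T, U, V, W, X, Y
  1-simplices (24): PS, PU, PW, PX, QR, QS, QT, QY, RS, RV, RW, RX, ST, SU, TU, TV, TW, TY, UW, UX, VW, VY, WX, XY
  2-simplices (14): PSU, PUW, PUX, PWX, QRS, QST, QTY, RVW, RWX, STU, TUW, TVW, TVY, UWX
  3-simplices (1): PUWX

so the chain groups are C_0 ≅ Z^10, C_1 ≅ Z^24, C_2 ≅ Z^14, C_3 ≅ Z^1.

Boundary ∂_1: C_1 → C_0 is given by ∂[p,q] = [q] − [p].
The resulting 10×24 matrix has rank 9, and its Smith normal form has invariant factors (1,1,1,1,1,1,1,1,1).

Boundary ∂_2: C_2 → C_1 sends each 2-simplex [p,q,r] to [q,r] − [p,r] + [p,q]. For instance
  ∂TVY = VY − TY + TV,
  ∂TUW = UW − TW + TU.
The 24×14 boundary matrix has rank 13 and Smith normal form diag(1,1,1,1,1,1,1,1,1,1,1,1,1).

∂_3: C_3 → C_2 sends each 3-simplex σ to the alternating sum Σ_i (−1)^i (σ with its i-th vertex removed). For instance
  ∂PUWX = UWX − PWX + PUX − PUW.
The 14×1 boundary matrix has rank 1 and Smith normal form diag(1).

Computing H_k = (kernel of ∂_k) / (image of ∂_{k+1}):

  H_0: rank C_0 − rank ∂_1 = 10 − 9 = 1, and the invariant factors of ∂_1 are all 1, so H_0 ≅ Z.
  H_1: rank ker ∂_1 − rank ∂_2 = (24 − 9) − 13 = 2, and the invariant factors of ∂_2 are all 1, so H_1 ≅ Z^2.
  H_2: rank ker ∂_2 − rank ∂_3 = (14 − 13) − 1 = 0, and the invariant factors of ∂_3 are all 1, so H_2 ≅ 0.
  H_3: rank ker ∂_3 − rank ∂_4 = (1 − 1) − 0 = 0, and there is no ∂_4, so H_3 ≅ 0.

As a check, the Euler characteristic is 10 − 24 + 14 − 1 = -1, which agrees with 1 − 2 + 0 − 0 = -1.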